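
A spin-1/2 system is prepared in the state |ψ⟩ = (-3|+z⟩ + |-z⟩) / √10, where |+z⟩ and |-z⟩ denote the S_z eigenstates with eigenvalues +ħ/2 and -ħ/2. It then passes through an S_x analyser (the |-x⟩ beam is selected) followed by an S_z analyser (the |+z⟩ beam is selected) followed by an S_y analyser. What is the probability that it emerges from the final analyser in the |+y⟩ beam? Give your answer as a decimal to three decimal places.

0.200

First analyser (S_x): P(|-x⟩) = |⟨-x|ψ⟩|² = 16/20.
After stage 1 the state is |-x⟩; P(|+z⟩) = |⟨+z|-x⟩|² = 1/2.
After stage 2 the state is |+z⟩; P(|+y⟩) = |⟨+y|+z⟩|² = 1/2.
Joint probability = 16/20 × 1/2 × 1/2 = 0.200.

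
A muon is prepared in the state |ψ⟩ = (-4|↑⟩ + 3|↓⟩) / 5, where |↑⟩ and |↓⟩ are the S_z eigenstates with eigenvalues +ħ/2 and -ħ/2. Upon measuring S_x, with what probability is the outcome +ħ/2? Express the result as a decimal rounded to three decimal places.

0.020

|+x⟩ = (|↑⟩ + |↓⟩)/√2, so ⟨+x|ψ⟩ = (-1) / (√2·5).
P = |-1|² / 50 = 1/50.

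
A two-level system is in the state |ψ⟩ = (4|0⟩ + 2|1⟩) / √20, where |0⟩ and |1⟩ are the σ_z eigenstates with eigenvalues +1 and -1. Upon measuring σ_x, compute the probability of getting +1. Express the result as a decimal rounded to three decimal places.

0.900

|+x⟩ = (|0⟩ + |1⟩)/√2, so ⟨+x|ψ⟩ = (6) / (√2·√20).
P = |6|² / 40 = 36/40.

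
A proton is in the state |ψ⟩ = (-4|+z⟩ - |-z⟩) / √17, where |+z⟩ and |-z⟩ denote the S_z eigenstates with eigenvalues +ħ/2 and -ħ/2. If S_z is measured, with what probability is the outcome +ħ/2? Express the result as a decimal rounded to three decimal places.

The +ħ/2 outcome corresponds to |+z⟩. Its amplitude in |ψ⟩ is -4/√17.
P = |-4|² / 17 = 16/17.

0.941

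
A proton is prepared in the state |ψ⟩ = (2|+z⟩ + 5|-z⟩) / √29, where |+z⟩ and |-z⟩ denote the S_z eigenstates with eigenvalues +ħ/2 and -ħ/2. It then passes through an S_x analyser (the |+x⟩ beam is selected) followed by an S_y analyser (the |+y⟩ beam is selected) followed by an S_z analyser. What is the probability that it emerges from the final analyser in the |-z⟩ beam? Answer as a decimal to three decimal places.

First analyser (S_x): P(|+x⟩) = |⟨+x|ψ⟩|² = 49/58.
After stage 1 the state is |+x⟩; P(|+y⟩) = |⟨+y|+x⟩|² = 1/2.
After stage 2 the state is |+y⟩; P(|-z⟩) = |⟨-z|+y⟩|² = 1/2.
Joint probability = 49/58 × 1/2 × 1/2 = 0.211.

0.211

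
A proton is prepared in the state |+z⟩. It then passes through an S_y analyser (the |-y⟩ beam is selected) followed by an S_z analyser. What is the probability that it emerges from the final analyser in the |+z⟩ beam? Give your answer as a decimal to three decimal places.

0.250

First analyser (S_y): from |+z⟩, P(|-y⟩) = 1/2.
After stage 1 the state is |-y⟩; P(|+z⟩) = |⟨+z|-y⟩|² = 1/2.
Joint probability = 1/2 × 1/2 = 0.250.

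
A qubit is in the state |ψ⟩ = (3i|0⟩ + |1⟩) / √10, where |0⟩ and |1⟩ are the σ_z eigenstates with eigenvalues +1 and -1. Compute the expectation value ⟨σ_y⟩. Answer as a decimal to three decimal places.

-0.600

⟨σ_y⟩ = 2 Im(a* b)/(|a|²+|b|²) with a = 3i, b = 1.
a* b = -3i, so ⟨σ_y⟩ = -6/10.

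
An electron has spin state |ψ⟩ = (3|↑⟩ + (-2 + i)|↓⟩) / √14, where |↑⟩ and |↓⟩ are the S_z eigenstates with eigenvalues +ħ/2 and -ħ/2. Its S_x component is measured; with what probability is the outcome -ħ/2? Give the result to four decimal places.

|-x⟩ = (|↑⟩ - |↓⟩)/√2, so ⟨-x|ψ⟩ = (5 - i) / (√2·√14).
P = |5 - i|² / 28 = 26/28.

0.9286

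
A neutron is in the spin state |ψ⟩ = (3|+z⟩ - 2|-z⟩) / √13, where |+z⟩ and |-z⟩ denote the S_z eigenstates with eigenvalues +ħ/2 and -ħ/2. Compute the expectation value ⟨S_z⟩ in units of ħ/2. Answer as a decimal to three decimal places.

⟨σ_z⟩ = |a|² - |b|² divided by |a|²+|b|², with a, b the |+z⟩, |-z⟩ amplitudes.
= (9 - 4)/13 = 5/13.
⟨S_z⟩ = (ħ/2)·⟨σ_z⟩.

0.385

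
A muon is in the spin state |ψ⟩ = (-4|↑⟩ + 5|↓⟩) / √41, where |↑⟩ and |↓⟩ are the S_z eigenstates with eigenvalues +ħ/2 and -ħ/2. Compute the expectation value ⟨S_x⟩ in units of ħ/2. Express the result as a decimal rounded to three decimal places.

-0.976

⟨σ_x⟩ = 2 Re(a* b)/(|a|²+|b|²) with a = -4, b = 5.
a* b = -20, so ⟨σ_x⟩ = -40/41.
⟨S_x⟩ = (ħ/2)·⟨σ_x⟩.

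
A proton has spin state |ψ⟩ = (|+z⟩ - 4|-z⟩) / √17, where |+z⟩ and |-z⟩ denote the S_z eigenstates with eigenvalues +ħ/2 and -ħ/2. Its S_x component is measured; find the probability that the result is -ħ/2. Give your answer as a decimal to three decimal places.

0.735

|-x⟩ = (|+z⟩ - |-z⟩)/√2, so ⟨-x|ψ⟩ = (5) / (√2·√17).
P = |5|² / 34 = 25/34.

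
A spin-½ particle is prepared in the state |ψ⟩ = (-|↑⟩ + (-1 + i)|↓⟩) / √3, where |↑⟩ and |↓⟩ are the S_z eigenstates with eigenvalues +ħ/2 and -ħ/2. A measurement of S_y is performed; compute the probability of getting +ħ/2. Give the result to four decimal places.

|+y⟩ = (|↑⟩ + i|↓⟩)/√2, so ⟨+y|ψ⟩ = (i) / (√2·√3).
P = |i|² / 6 = 1/6.

0.1667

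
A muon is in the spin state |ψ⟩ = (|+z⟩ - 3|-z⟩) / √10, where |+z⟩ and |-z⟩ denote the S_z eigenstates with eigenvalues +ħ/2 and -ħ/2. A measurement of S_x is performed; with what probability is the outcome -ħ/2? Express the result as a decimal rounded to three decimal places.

|-x⟩ = (|+z⟩ - |-z⟩)/√2, so ⟨-x|ψ⟩ = (4) / (√2·√10).
P = |4|² / 20 = 16/20.

0.800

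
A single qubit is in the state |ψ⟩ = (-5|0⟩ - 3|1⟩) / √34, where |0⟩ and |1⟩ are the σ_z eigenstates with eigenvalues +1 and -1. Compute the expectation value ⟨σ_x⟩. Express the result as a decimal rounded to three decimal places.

⟨σ_x⟩ = 2 Re(a* b)/(|a|²+|b|²) with a = -5, b = -3.
a* b = 15, so ⟨σ_x⟩ = 30/34.

0.882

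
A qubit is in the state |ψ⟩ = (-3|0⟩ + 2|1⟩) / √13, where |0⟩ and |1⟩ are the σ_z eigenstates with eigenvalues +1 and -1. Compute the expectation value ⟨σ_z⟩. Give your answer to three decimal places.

0.385

⟨σ_z⟩ = |a|² - |b|² divided by |a|²+|b|², with a, b the |0⟩, |1⟩ amplitudes.
= (9 - 4)/13 = 5/13.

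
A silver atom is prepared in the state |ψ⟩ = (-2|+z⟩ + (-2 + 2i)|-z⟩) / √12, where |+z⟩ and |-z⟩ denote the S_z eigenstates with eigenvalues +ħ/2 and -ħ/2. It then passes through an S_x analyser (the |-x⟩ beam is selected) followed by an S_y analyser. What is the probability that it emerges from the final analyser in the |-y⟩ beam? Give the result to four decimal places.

First analyser (S_x): P(|-x⟩) = |⟨-x|ψ⟩|² = 4/24.
After stage 1 the state is |-x⟩; P(|-y⟩) = |⟨-y|-x⟩|² = 1/2.
Joint probability = 4/24 × 1/2 = 0.0833.

0.0833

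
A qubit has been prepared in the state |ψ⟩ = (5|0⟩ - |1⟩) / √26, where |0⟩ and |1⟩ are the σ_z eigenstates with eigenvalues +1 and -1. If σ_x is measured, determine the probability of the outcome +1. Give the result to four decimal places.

|+x⟩ = (|0⟩ + |1⟩)/√2, so ⟨+x|ψ⟩ = (4) / (√2·√26).
P = |4|² / 52 = 16/52.

0.3077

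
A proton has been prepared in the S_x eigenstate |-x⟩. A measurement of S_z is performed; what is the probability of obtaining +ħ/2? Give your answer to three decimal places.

In the S_z basis, |-x⟩ = (|+z⟩ - |-z⟩)/√2 and |+z⟩ = |+z⟩.
|⟨+z|-x⟩|² = 1/2.

0.500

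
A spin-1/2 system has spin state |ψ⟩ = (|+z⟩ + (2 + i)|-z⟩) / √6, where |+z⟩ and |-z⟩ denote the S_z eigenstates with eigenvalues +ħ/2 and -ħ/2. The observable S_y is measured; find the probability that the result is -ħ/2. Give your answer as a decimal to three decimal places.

|-y⟩ = (|+z⟩ - i|-z⟩)/√2, so ⟨-y|ψ⟩ = (2i) / (√2·√6).
P = |2i|² / 12 = 4/12.

0.333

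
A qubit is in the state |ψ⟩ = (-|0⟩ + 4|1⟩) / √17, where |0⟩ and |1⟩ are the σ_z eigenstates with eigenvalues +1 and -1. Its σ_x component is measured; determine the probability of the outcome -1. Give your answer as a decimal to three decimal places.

|-x⟩ = (|0⟩ - |1⟩)/√2, so ⟨-x|ψ⟩ = (-5) / (√2·√17).
P = |-5|² / 34 = 25/34.

0.735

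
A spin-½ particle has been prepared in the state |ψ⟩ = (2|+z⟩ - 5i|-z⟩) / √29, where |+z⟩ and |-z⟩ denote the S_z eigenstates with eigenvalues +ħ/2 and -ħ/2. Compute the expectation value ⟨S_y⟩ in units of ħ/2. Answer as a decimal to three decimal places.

⟨σ_y⟩ = 2 Im(a* b)/(|a|²+|b|²) with a = 2, b = -5i.
a* b = -10i, so ⟨σ_y⟩ = -20/29.
⟨S_y⟩ = (ħ/2)·⟨σ_y⟩.

-0.690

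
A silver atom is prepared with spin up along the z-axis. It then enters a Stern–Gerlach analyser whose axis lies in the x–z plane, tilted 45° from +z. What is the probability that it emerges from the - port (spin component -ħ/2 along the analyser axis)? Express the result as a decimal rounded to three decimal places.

For spin-½, the probability of finding spin-up along an axis at angle θ to the initial spin direction is cos²(θ/2); spin-down is sin²(θ/2).
θ = 45°, so P = sin²(22.5°) ≈ 0.146.

0.146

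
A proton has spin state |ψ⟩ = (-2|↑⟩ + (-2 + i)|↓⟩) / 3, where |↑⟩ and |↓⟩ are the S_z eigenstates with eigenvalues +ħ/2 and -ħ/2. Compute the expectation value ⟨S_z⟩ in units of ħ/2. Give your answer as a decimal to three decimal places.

⟨σ_z⟩ = |a|² - |b|² divided by |a|²+|b|², with a, b the |↑⟩, |↓⟩ amplitudes.
= (4 - 5)/9 = -1/9.
⟨S_z⟩ = (ħ/2)·⟨σ_z⟩.

-0.111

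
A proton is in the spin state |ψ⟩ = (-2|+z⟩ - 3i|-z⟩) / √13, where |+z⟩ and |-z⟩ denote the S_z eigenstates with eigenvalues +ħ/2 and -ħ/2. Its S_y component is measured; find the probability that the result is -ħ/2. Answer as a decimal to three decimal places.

|-y⟩ = (|+z⟩ - i|-z⟩)/√2, so ⟨-y|ψ⟩ = (1) / (√2·√13).
P = |1|² / 26 = 1/26.

0.038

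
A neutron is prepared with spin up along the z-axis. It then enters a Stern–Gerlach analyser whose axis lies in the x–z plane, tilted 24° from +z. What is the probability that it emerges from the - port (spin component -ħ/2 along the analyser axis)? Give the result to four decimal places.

For spin-½, the probability of finding spin-up along an axis at angle θ to the initial spin direction is cos²(θ/2); spin-down is sin²(θ/2).
θ = 24°, so P = sin²(12°) ≈ 0.0432.

0.0432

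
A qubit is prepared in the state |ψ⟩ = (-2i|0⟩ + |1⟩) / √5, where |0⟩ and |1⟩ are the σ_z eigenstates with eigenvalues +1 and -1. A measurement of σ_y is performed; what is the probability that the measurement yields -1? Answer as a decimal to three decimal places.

0.100

|-y⟩ = (|0⟩ - i|1⟩)/√2, so ⟨-y|ψ⟩ = (-i) / (√2·√5).
P = |-i|² / 10 = 1/10.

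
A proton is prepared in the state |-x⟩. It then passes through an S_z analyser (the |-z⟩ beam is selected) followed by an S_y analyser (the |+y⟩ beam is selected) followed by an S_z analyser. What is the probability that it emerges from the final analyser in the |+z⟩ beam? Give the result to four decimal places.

0.1250

First analyser (S_z): from |-x⟩, P(|-z⟩) = 1/2.
After stage 1 the state is |-z⟩; P(|+y⟩) = |⟨+y|-z⟩|² = 1/2.
After stage 2 the state is |+y⟩; P(|+z⟩) = |⟨+z|+y⟩|² = 1/2.
Joint probability = 1/2 × 1/2 × 1/2 = 0.1250.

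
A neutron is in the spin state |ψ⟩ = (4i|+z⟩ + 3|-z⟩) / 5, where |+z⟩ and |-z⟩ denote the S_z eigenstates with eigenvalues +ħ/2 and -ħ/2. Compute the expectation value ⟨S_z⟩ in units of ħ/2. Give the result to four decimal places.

0.2800

⟨σ_z⟩ = |a|² - |b|² divided by |a|²+|b|², with a, b the |+z⟩, |-z⟩ amplitudes.
= (16 - 9)/25 = 7/25.
⟨S_z⟩ = (ħ/2)·⟨σ_z⟩.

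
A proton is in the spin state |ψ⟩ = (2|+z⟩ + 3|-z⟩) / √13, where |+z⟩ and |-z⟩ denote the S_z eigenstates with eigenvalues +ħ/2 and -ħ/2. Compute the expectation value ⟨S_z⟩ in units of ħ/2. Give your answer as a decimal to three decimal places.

⟨σ_z⟩ = |a|² - |b|² divided by |a|²+|b|², with a, b the |+z⟩, |-z⟩ amplitudes.
= (4 - 9)/13 = -5/13.
⟨S_z⟩ = (ħ/2)·⟨σ_z⟩.

-0.385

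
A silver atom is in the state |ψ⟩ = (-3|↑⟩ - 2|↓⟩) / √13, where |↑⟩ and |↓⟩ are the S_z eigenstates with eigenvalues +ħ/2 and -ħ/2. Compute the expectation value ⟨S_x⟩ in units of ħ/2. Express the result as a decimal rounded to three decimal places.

0.923

⟨σ_x⟩ = 2 Re(a* b)/(|a|²+|b|²) with a = -3, b = -2.
a* b = 6, so ⟨σ_x⟩ = 12/13.
⟨S_x⟩ = (ħ/2)·⟨σ_x⟩.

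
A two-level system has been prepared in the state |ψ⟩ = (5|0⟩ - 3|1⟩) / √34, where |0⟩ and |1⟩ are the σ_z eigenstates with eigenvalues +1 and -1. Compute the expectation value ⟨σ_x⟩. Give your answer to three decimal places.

-0.882

⟨σ_x⟩ = 2 Re(a* b)/(|a|²+|b|²) with a = 5, b = -3.
a* b = -15, so ⟨σ_x⟩ = -30/34.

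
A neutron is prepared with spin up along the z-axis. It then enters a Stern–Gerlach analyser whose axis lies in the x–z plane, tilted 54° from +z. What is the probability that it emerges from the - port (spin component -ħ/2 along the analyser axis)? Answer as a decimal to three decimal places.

0.206

For spin-½, the probability of finding spin-up along an axis at angle θ to the initial spin direction is cos²(θ/2); spin-down is sin²(θ/2).
θ = 54°, so P = sin²(27°) ≈ 0.206.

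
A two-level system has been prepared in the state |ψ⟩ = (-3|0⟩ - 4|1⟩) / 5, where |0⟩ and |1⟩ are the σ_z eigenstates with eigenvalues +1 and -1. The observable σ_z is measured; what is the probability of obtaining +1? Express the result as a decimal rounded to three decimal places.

The +1 outcome corresponds to |0⟩. Its amplitude in |ψ⟩ is -3/5.
P = |-3|² / 25 = 9/25.

0.360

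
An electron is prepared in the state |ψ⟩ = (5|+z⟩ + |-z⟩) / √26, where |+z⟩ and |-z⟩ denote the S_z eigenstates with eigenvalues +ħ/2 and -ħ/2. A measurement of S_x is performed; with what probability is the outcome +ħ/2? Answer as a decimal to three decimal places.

0.692

|+x⟩ = (|+z⟩ + |-z⟩)/√2, so ⟨+x|ψ⟩ = (6) / (√2·√26).
P = |6|² / 52 = 36/52.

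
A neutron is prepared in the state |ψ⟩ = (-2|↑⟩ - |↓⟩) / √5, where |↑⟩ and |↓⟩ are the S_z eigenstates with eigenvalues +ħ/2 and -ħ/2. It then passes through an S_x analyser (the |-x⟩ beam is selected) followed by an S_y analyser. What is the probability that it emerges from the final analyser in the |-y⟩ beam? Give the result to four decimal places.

First analyser (S_x): P(|-x⟩) = |⟨-x|ψ⟩|² = 1/10.
After stage 1 the state is |-x⟩; P(|-y⟩) = |⟨-y|-x⟩|² = 1/2.
Joint probability = 1/10 × 1/2 = 0.0500.

0.0500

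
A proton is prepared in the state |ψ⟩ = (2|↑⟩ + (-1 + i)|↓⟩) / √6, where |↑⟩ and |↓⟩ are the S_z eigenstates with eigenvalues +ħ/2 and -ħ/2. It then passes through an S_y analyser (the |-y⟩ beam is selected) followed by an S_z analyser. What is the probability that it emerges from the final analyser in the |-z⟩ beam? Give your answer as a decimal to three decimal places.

0.083

First analyser (S_y): P(|-y⟩) = |⟨-y|ψ⟩|² = 2/12.
After stage 1 the state is |-y⟩; P(|-z⟩) = |⟨-z|-y⟩|² = 1/2.
Joint probability = 2/12 × 1/2 = 0.083.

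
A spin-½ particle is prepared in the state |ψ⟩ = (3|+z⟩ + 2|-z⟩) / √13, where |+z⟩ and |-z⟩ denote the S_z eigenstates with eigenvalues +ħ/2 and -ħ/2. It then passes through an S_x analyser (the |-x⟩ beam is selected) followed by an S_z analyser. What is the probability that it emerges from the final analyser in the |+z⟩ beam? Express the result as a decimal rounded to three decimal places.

0.019

First analyser (S_x): P(|-x⟩) = |⟨-x|ψ⟩|² = 1/26.
After stage 1 the state is |-x⟩; P(|+z⟩) = |⟨+z|-x⟩|² = 1/2.
Joint probability = 1/26 × 1/2 = 0.019.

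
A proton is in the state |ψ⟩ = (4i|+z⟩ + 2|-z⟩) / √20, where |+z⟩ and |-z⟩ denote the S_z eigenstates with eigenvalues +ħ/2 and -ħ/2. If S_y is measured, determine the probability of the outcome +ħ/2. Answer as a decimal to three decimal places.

0.100

|+y⟩ = (|+z⟩ + i|-z⟩)/√2, so ⟨+y|ψ⟩ = (2i) / (√2·√20).
P = |2i|² / 40 = 4/40.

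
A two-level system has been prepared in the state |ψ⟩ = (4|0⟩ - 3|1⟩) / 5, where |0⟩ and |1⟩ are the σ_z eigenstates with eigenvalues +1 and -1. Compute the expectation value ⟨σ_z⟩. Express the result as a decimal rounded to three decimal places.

0.280

⟨σ_z⟩ = |a|² - |b|² divided by |a|²+|b|², with a, b the |0⟩, |1⟩ amplitudes.
= (16 - 9)/25 = 7/25.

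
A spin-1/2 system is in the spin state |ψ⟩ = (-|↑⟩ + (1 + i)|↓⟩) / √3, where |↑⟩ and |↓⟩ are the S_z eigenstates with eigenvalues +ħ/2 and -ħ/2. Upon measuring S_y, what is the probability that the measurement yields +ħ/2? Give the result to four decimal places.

|+y⟩ = (|↑⟩ + i|↓⟩)/√2, so ⟨+y|ψ⟩ = (-i) / (√2·√3).
P = |-i|² / 6 = 1/6.

0.1667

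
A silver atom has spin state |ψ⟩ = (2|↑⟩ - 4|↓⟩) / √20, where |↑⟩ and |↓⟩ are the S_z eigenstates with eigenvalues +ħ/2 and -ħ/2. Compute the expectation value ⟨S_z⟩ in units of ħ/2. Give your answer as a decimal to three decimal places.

-0.600

⟨σ_z⟩ = |a|² - |b|² divided by |a|²+|b|², with a, b the |↑⟩, |↓⟩ amplitudes.
= (4 - 16)/20 = -12/20.
⟨S_z⟩ = (ħ/2)·⟨σ_z⟩.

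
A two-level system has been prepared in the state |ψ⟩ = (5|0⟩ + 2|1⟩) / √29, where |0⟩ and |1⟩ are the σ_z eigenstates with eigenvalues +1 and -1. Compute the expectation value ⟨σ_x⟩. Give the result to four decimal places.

0.6897

⟨σ_x⟩ = 2 Re(a* b)/(|a|²+|b|²) with a = 5, b = 2.
a* b = 10, so ⟨σ_x⟩ = 20/29.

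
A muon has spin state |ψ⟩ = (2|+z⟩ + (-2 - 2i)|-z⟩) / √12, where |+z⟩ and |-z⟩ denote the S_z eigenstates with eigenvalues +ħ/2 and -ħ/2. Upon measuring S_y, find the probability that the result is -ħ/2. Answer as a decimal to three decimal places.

0.833

|-y⟩ = (|+z⟩ - i|-z⟩)/√2, so ⟨-y|ψ⟩ = (4 - 2i) / (√2·√12).
P = |4 - 2i|² / 24 = 20/24.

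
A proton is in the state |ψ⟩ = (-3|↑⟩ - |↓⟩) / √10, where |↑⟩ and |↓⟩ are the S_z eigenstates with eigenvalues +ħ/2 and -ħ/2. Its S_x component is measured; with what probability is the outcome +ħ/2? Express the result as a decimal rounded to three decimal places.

|+x⟩ = (|↑⟩ + |↓⟩)/√2, so ⟨+x|ψ⟩ = (-4) / (√2·√10).
P = |-4|² / 20 = 16/20.

0.800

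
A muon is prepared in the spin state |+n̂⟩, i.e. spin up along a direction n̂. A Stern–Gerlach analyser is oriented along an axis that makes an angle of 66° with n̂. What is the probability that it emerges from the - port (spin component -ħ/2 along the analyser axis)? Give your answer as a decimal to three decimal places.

For spin-½, the probability of finding spin-up along an axis at angle θ to the initial spin direction is cos²(θ/2); spin-down is sin²(θ/2).
θ = 66°, so P = sin²(33°) ≈ 0.297.

0.297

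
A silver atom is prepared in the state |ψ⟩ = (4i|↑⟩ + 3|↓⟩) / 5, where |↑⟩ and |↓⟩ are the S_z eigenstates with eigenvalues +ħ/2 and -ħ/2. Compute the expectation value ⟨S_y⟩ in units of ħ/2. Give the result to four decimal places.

-0.9600

⟨σ_y⟩ = 2 Im(a* b)/(|a|²+|b|²) with a = 4i, b = 3.
a* b = -12i, so ⟨σ_y⟩ = -24/25.
⟨S_y⟩ = (ħ/2)·⟨σ_y⟩.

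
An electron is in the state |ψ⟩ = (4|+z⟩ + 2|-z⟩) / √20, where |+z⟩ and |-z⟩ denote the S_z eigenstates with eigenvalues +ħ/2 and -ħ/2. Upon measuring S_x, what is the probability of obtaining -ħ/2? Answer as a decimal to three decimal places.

0.100

|-x⟩ = (|+z⟩ - |-z⟩)/√2, so ⟨-x|ψ⟩ = (2) / (√2·√20).
P = |2|² / 40 = 4/40.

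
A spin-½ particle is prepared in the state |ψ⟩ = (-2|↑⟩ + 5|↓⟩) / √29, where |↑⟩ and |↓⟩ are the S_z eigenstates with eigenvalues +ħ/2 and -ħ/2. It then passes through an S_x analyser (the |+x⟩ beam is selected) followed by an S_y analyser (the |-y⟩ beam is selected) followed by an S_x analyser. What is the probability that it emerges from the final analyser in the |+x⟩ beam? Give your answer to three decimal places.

First analyser (S_x): P(|+x⟩) = |⟨+x|ψ⟩|² = 9/58.
After stage 1 the state is |+x⟩; P(|-y⟩) = |⟨-y|+x⟩|² = 1/2.
After stage 2 the state is |-y⟩; P(|+x⟩) = |⟨+x|-y⟩|² = 1/2.
Joint probability = 9/58 × 1/2 × 1/2 = 0.039.

0.039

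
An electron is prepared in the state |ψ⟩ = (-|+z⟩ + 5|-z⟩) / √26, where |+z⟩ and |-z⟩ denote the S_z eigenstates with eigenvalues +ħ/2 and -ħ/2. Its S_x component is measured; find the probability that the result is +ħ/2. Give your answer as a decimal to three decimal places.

0.308

|+x⟩ = (|+z⟩ + |-z⟩)/√2, so ⟨+x|ψ⟩ = (4) / (√2·√26).
P = |4|² / 52 = 16/52.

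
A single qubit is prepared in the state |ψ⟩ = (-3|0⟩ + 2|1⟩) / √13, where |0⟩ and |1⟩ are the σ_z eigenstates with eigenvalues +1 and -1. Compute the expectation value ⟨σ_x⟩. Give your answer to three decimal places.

⟨σ_x⟩ = 2 Re(a* b)/(|a|²+|b|²) with a = -3, b = 2.
a* b = -6, so ⟨σ_x⟩ = -12/13.

-0.923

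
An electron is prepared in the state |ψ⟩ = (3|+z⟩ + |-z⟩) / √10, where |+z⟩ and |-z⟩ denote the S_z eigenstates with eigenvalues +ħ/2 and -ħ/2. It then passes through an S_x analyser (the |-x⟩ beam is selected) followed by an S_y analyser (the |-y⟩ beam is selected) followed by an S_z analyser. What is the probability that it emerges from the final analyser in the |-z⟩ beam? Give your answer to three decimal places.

0.050

First analyser (S_x): P(|-x⟩) = |⟨-x|ψ⟩|² = 4/20.
After stage 1 the state is |-x⟩; P(|-y⟩) = |⟨-y|-x⟩|² = 1/2.
After stage 2 the state is |-y⟩; P(|-z⟩) = |⟨-z|-y⟩|² = 1/2.
Joint probability = 4/20 × 1/2 × 1/2 = 0.050.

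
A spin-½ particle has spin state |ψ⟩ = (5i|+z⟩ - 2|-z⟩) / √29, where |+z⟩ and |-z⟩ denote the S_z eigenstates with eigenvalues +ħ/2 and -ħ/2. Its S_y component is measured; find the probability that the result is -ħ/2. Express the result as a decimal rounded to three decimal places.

|-y⟩ = (|+z⟩ - i|-z⟩)/√2, so ⟨-y|ψ⟩ = (3i) / (√2·√29).
P = |3i|² / 58 = 9/58.

0.155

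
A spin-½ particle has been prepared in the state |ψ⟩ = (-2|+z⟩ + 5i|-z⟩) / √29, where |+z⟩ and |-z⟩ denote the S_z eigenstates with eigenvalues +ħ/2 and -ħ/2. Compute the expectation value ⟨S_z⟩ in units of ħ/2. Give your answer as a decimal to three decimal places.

⟨σ_z⟩ = |a|² - |b|² divided by |a|²+|b|², with a, b the |+z⟩, |-z⟩ amplitudes.
= (4 - 25)/29 = -21/29.
⟨S_z⟩ = (ħ/2)·⟨σ_z⟩.

-0.724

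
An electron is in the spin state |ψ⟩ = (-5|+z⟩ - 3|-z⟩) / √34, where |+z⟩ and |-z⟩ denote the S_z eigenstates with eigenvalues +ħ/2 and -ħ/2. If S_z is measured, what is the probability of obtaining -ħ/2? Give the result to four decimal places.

The -ħ/2 outcome corresponds to |-z⟩. Its amplitude in |ψ⟩ is -3/√34.
P = |-3|² / 34 = 9/34.

0.2647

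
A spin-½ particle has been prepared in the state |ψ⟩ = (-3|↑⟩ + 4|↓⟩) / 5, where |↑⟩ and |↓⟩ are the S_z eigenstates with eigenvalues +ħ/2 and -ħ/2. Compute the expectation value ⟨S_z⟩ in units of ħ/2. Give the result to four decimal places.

-0.2800

⟨σ_z⟩ = |a|² - |b|² divided by |a|²+|b|², with a, b the |↑⟩, |↓⟩ amplitudes.
= (9 - 16)/25 = -7/25.
⟨S_z⟩ = (ħ/2)·⟨σ_z⟩.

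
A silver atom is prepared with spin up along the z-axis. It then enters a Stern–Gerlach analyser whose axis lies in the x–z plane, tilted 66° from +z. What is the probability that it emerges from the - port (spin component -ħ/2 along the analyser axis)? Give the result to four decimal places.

0.2966

For spin-½, the probability of finding spin-up along an axis at angle θ to the initial spin direction is cos²(θ/2); spin-down is sin²(θ/2).
θ = 66°, so P = sin²(33°) ≈ 0.2966.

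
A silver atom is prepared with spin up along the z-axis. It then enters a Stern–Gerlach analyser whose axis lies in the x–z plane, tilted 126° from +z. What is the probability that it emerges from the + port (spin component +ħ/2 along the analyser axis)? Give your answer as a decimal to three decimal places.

For spin-½, the probability of finding spin-up along an axis at angle θ to the initial spin direction is cos²(θ/2); spin-down is sin²(θ/2).
θ = 126°, so P = cos²(63°) ≈ 0.206.

0.206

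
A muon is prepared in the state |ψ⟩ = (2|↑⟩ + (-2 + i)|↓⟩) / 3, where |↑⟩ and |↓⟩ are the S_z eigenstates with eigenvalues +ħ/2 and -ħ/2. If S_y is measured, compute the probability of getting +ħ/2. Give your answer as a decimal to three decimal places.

|+y⟩ = (|↑⟩ + i|↓⟩)/√2, so ⟨+y|ψ⟩ = (3 + 2i) / (√2·3).
P = |3 + 2i|² / 18 = 13/18.

0.722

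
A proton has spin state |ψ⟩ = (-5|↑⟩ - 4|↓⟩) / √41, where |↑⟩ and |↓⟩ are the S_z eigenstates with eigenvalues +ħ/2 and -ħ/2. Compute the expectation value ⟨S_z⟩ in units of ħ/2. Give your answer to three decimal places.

0.220

⟨σ_z⟩ = |a|² - |b|² divided by |a|²+|b|², with a, b the |↑⟩, |↓⟩ amplitudes.
= (25 - 16)/41 = 9/41.
⟨S_z⟩ = (ħ/2)·⟨σ_z⟩.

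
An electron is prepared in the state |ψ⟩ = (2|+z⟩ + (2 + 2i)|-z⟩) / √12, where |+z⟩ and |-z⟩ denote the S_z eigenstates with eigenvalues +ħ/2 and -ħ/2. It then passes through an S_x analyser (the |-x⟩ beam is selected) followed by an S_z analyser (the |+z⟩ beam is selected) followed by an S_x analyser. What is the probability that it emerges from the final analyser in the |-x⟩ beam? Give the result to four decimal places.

0.0417

First analyser (S_x): P(|-x⟩) = |⟨-x|ψ⟩|² = 4/24.
After stage 1 the state is |-x⟩; P(|+z⟩) = |⟨+z|-x⟩|² = 1/2.
After stage 2 the state is |+z⟩; P(|-x⟩) = |⟨-x|+z⟩|² = 1/2.
Joint probability = 4/24 × 1/2 × 1/2 = 0.0417.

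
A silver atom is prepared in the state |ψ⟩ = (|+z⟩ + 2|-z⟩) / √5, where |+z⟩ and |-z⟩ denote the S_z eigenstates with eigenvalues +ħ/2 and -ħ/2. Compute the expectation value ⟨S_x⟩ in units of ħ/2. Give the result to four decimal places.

⟨σ_x⟩ = 2 Re(a* b)/(|a|²+|b|²) with a = 1, b = 2.
a* b = 2, so ⟨σ_x⟩ = 4/5.
⟨S_x⟩ = (ħ/2)·⟨σ_x⟩.

0.8000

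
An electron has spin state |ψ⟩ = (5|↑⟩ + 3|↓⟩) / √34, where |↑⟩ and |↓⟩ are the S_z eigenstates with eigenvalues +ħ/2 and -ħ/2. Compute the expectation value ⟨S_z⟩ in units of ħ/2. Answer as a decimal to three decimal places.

0.471

⟨σ_z⟩ = |a|² - |b|² divided by |a|²+|b|², with a, b the |↑⟩, |↓⟩ amplitudes.
= (25 - 9)/34 = 16/34.
⟨S_z⟩ = (ħ/2)·⟨σ_z⟩.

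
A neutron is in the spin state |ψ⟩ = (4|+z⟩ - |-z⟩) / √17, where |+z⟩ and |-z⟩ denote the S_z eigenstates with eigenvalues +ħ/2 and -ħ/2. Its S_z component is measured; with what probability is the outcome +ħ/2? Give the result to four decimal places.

0.9412

The +ħ/2 outcome corresponds to |+z⟩. Its amplitude in |ψ⟩ is 4/√17.
P = |4|² / 17 = 16/17.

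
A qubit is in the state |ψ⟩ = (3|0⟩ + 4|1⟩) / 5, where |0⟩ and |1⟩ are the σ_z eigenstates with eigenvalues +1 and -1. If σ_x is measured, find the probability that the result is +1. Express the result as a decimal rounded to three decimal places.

|+x⟩ = (|0⟩ + |1⟩)/√2, so ⟨+x|ψ⟩ = (7) / (√2·5).
P = |7|² / 50 = 49/50.

0.980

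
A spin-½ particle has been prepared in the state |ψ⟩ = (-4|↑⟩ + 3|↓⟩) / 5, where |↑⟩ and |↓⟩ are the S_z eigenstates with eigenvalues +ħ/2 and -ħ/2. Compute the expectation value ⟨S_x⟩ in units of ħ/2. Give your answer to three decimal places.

-0.960

⟨σ_x⟩ = 2 Re(a* b)/(|a|²+|b|²) with a = -4, b = 3.
a* b = -12, so ⟨σ_x⟩ = -24/25.
⟨S_x⟩ = (ħ/2)·⟨σ_x⟩.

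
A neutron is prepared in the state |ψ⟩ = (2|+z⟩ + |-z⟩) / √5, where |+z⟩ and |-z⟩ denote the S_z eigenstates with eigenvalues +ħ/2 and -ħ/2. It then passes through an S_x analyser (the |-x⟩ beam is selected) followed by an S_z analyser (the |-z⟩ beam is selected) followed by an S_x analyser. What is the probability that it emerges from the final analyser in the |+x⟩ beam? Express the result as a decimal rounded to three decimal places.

First analyser (S_x): P(|-x⟩) = |⟨-x|ψ⟩|² = 1/10.
After stage 1 the state is |-x⟩; P(|-z⟩) = |⟨-z|-x⟩|² = 1/2.
After stage 2 the state is |-z⟩; P(|+x⟩) = |⟨+x|-z⟩|² = 1/2.
Joint probability = 1/10 × 1/2 × 1/2 = 0.025.

0.025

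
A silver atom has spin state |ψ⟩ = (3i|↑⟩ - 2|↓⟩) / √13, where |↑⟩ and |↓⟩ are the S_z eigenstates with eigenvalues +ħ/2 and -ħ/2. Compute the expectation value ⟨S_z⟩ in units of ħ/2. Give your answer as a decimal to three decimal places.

0.385

⟨σ_z⟩ = |a|² - |b|² divided by |a|²+|b|², with a, b the |↑⟩, |↓⟩ amplitudes.
= (9 - 4)/13 = 5/13.
⟨S_z⟩ = (ħ/2)·⟨σ_z⟩.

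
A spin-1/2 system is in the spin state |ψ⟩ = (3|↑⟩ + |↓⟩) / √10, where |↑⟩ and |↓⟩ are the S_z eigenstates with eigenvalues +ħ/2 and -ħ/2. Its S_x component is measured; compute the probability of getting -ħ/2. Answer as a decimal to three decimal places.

0.200

|-x⟩ = (|↑⟩ - |↓⟩)/√2, so ⟨-x|ψ⟩ = (2) / (√2·√10).
P = |2|² / 20 = 4/20.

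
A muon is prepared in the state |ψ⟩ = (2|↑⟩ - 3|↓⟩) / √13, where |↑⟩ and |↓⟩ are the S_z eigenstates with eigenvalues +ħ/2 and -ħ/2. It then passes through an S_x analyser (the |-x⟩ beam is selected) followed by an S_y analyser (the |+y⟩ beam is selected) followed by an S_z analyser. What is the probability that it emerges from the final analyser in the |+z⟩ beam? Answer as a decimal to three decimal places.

First analyser (S_x): P(|-x⟩) = |⟨-x|ψ⟩|² = 25/26.
After stage 1 the state is |-x⟩; P(|+y⟩) = |⟨+y|-x⟩|² = 1/2.
After stage 2 the state is |+y⟩; P(|+z⟩) = |⟨+z|+y⟩|² = 1/2.
Joint probability = 25/26 × 1/2 × 1/2 = 0.240.

0.240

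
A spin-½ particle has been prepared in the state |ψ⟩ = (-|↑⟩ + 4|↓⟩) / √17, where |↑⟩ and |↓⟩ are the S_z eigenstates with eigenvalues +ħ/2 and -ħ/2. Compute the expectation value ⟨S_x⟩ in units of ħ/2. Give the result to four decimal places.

-0.4706

⟨σ_x⟩ = 2 Re(a* b)/(|a|²+|b|²) with a = -1, b = 4.
a* b = -4, so ⟨σ_x⟩ = -8/17.
⟨S_x⟩ = (ħ/2)·⟨σ_x⟩.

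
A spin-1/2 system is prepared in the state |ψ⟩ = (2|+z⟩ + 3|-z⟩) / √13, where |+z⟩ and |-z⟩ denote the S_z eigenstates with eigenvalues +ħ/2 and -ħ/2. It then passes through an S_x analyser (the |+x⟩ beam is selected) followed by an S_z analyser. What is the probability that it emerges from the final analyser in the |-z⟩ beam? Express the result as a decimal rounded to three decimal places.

First analyser (S_x): P(|+x⟩) = |⟨+x|ψ⟩|² = 25/26.
After stage 1 the state is |+x⟩; P(|-z⟩) = |⟨-z|+x⟩|² = 1/2.
Joint probability = 25/26 × 1/2 = 0.481.

0.481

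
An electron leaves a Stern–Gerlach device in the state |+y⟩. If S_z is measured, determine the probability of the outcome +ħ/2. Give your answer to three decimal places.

In the S_z basis, |+y⟩ = (|↑⟩ + i|↓⟩)/√2 and |+z⟩ = |↑⟩.
|⟨+z|+y⟩|² = 1/2.

0.500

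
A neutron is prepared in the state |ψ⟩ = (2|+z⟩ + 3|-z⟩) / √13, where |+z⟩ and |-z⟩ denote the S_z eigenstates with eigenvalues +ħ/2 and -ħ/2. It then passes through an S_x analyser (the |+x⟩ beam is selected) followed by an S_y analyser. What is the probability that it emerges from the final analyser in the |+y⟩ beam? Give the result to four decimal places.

First analyser (S_x): P(|+x⟩) = |⟨+x|ψ⟩|² = 25/26.
After stage 1 the state is |+x⟩; P(|+y⟩) = |⟨+y|+x⟩|² = 1/2.
Joint probability = 25/26 × 1/2 = 0.4808.

0.4808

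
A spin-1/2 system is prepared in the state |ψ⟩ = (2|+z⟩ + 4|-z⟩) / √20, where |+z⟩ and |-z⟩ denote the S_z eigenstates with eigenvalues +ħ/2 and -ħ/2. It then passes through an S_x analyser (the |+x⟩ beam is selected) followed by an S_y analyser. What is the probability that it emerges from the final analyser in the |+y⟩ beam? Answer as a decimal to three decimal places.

First analyser (S_x): P(|+x⟩) = |⟨+x|ψ⟩|² = 36/40.
After stage 1 the state is |+x⟩; P(|+y⟩) = |⟨+y|+x⟩|² = 1/2.
Joint probability = 36/40 × 1/2 = 0.450.

0.450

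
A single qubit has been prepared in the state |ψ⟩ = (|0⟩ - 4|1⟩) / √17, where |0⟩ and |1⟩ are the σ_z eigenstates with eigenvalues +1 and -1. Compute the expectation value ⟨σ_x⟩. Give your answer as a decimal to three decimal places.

⟨σ_x⟩ = 2 Re(a* b)/(|a|²+|b|²) with a = 1, b = -4.
a* b = -4, so ⟨σ_x⟩ = -8/17.

-0.471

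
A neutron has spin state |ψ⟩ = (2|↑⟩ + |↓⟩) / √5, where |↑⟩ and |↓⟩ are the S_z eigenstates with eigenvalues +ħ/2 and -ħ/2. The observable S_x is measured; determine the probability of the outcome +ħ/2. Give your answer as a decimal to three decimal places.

0.900

|+x⟩ = (|↑⟩ + |↓⟩)/√2, so ⟨+x|ψ⟩ = (3) / (√2·√5).
P = |3|² / 10 = 9/10.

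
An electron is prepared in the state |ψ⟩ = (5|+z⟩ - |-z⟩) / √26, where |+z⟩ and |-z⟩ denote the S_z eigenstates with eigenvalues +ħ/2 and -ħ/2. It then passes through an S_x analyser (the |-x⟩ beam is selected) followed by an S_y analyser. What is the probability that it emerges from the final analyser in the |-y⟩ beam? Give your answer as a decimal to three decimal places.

0.346

First analyser (S_x): P(|-x⟩) = |⟨-x|ψ⟩|² = 36/52.
After stage 1 the state is |-x⟩; P(|-y⟩) = |⟨-y|-x⟩|² = 1/2.
Joint probability = 36/52 × 1/2 = 0.346.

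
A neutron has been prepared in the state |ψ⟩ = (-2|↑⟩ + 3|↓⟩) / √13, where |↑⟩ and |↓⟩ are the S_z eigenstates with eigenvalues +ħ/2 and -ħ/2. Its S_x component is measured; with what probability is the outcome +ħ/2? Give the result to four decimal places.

0.0385

|+x⟩ = (|↑⟩ + |↓⟩)/√2, so ⟨+x|ψ⟩ = (1) / (√2·√13).
P = |1|² / 26 = 1/26.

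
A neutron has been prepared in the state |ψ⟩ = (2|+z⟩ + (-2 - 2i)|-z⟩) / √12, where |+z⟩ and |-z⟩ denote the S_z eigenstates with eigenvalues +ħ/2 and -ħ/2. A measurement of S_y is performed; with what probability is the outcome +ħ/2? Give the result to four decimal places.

|+y⟩ = (|+z⟩ + i|-z⟩)/√2, so ⟨+y|ψ⟩ = (2i) / (√2·√12).
P = |2i|² / 24 = 4/24.

0.1667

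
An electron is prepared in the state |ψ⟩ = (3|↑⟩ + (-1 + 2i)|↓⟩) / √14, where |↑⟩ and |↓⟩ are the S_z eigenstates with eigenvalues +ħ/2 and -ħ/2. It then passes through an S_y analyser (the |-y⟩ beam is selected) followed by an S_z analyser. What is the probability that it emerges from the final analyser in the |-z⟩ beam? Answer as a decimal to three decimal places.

First analyser (S_y): P(|-y⟩) = |⟨-y|ψ⟩|² = 2/28.
After stage 1 the state is |-y⟩; P(|-z⟩) = |⟨-z|-y⟩|² = 1/2.
Joint probability = 2/28 × 1/2 = 0.036.

0.036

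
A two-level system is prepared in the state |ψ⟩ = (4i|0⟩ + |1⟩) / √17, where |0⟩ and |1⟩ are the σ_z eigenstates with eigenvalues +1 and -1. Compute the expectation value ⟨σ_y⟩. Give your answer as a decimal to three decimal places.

-0.471

⟨σ_y⟩ = 2 Im(a* b)/(|a|²+|b|²) with a = 4i, b = 1.
a* b = -4i, so ⟨σ_y⟩ = -8/17.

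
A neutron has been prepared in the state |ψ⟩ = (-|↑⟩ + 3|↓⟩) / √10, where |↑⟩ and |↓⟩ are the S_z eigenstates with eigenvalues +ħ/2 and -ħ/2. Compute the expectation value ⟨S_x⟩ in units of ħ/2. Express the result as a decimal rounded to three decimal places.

⟨σ_x⟩ = 2 Re(a* b)/(|a|²+|b|²) with a = -1, b = 3.
a* b = -3, so ⟨σ_x⟩ = -6/10.
⟨S_x⟩ = (ħ/2)·⟨σ_x⟩.

-0.600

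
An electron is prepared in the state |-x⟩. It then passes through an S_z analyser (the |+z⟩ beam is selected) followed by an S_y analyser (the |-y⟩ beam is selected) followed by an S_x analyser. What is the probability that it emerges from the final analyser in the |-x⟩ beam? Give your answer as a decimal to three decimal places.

First analyser (S_z): from |-x⟩, P(|+z⟩) = 1/2.
After stage 1 the state is |+z⟩; P(|-y⟩) = |⟨-y|+z⟩|² = 1/2.
After stage 2 the state is |-y⟩; P(|-x⟩) = |⟨-x|-y⟩|² = 1/2.
Joint probability = 1/2 × 1/2 × 1/2 = 0.125.

0.125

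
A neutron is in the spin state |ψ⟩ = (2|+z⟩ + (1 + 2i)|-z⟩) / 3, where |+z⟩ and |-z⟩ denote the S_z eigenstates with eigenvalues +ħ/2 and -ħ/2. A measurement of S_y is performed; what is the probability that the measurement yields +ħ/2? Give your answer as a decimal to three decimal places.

0.944

|+y⟩ = (|+z⟩ + i|-z⟩)/√2, so ⟨+y|ψ⟩ = (4 - i) / (√2·3).
P = |4 - i|² / 18 = 17/18.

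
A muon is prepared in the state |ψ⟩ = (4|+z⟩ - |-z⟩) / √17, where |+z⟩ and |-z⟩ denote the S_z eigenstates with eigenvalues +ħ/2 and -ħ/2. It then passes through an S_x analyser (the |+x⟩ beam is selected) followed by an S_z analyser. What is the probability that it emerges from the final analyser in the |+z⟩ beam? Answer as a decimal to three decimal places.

0.132

First analyser (S_x): P(|+x⟩) = |⟨+x|ψ⟩|² = 9/34.
After stage 1 the state is |+x⟩; P(|+z⟩) = |⟨+z|+x⟩|² = 1/2.
Joint probability = 9/34 × 1/2 = 0.132.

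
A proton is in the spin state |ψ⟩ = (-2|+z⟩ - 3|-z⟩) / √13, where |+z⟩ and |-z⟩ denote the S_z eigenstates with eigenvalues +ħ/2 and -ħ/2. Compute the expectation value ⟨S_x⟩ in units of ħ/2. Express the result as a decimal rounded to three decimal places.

0.923

⟨σ_x⟩ = 2 Re(a* b)/(|a|²+|b|²) with a = -2, b = -3.
a* b = 6, so ⟨σ_x⟩ = 12/13.
⟨S_x⟩ = (ħ/2)·⟨σ_x⟩.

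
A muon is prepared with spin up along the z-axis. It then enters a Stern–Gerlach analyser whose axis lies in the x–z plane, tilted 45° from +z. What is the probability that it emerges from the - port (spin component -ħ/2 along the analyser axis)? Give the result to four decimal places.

0.1464

For spin-½, the probability of finding spin-up along an axis at angle θ to the initial spin direction is cos²(θ/2); spin-down is sin²(θ/2).
θ = 45°, so P = sin²(22.5°) ≈ 0.1464.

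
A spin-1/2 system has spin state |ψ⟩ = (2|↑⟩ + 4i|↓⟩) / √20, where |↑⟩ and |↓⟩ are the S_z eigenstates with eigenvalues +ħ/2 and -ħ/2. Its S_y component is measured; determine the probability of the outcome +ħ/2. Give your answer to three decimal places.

|+y⟩ = (|↑⟩ + i|↓⟩)/√2, so ⟨+y|ψ⟩ = (6) / (√2·√20).
P = |6|² / 40 = 36/40.

0.900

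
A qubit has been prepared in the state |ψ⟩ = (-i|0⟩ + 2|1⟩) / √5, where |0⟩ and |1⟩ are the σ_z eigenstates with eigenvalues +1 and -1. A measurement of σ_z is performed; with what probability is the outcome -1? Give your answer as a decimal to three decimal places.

0.800

The -1 outcome corresponds to |1⟩. Its amplitude in |ψ⟩ is 2/√5.
P = |2|² / 5 = 4/5.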